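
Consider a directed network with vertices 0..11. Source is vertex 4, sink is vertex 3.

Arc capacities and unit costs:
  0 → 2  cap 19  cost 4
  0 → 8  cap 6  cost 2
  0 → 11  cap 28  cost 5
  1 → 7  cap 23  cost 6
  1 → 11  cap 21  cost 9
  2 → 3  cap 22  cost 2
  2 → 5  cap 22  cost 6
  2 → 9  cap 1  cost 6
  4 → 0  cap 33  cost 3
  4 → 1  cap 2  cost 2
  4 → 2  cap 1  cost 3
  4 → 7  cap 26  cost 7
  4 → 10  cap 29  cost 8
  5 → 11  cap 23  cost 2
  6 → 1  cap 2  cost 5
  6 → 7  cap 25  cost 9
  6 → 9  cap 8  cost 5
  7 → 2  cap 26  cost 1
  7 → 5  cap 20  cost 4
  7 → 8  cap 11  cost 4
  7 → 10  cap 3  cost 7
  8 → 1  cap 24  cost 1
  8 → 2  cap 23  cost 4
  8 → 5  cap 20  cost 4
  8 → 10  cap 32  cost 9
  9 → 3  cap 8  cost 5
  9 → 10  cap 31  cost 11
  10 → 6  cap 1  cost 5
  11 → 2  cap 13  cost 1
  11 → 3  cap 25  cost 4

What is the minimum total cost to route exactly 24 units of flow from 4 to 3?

shortest-cost path #1: 4→2→3 push 1 @ unit cost 5 (adds 5)
shortest-cost path #2: 4→0→2→3 push 19 @ unit cost 9 (adds 171)
shortest-cost path #3: 4→7→2→3 push 2 @ unit cost 10 (adds 20)
shortest-cost path #4: 4→0→11→3 push 2 @ unit cost 12 (adds 24)
total cost = 220

Minimum cost for 24 units: 220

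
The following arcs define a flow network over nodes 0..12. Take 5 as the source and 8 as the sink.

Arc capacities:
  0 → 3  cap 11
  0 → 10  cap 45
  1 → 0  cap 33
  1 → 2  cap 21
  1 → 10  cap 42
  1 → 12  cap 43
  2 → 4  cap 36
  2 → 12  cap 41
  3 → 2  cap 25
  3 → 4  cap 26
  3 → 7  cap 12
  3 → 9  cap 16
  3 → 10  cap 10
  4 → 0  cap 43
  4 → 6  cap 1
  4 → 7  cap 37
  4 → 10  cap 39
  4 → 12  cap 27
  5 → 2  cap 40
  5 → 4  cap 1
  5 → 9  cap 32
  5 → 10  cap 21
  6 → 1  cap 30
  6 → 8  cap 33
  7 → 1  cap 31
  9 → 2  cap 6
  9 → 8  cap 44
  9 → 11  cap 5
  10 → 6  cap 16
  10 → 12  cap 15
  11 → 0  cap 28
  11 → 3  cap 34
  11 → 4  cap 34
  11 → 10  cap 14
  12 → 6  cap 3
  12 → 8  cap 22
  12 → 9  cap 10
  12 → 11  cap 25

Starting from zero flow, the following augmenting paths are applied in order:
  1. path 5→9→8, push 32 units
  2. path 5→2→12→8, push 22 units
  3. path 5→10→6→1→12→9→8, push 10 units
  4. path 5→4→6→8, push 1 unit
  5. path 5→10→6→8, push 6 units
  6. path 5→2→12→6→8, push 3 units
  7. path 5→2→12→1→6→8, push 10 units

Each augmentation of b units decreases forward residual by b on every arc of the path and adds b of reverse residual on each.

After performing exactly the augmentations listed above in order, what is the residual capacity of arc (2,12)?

after path 1 (5→9→8, push 32): res(2,12)=41
after path 2 (5→2→12→8, push 22): res(2,12)=19
after path 3 (5→10→6→1→12→9→8, push 10): res(2,12)=19
after path 4 (5→4→6→8, push 1): res(2,12)=19
after path 5 (5→10→6→8, push 6): res(2,12)=19
after path 6 (5→2→12→6→8, push 3): res(2,12)=16
after path 7 (5→2→12→1→6→8, push 10): res(2,12)=6

Residual capacity of (2,12): 6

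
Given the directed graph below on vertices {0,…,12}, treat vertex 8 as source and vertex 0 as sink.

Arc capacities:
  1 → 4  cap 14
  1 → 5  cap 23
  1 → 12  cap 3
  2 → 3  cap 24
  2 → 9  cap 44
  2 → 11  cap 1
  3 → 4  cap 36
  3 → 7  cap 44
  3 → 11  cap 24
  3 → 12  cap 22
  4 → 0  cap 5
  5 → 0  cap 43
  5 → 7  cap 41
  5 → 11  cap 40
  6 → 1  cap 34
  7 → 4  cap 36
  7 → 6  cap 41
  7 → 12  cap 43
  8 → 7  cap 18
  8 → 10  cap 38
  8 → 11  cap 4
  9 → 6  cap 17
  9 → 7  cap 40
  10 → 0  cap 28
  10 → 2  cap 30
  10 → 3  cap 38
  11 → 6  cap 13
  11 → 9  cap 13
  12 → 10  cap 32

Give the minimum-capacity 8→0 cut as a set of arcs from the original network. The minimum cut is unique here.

Min-cut arcs: {(1,5), (4,0), (10,0)} (total capacity 56)

augment #1: 8→10→0 push 28
augment #2: 8→7→4→0 push 5
augment #3: 8→7→6→1→5→0 push 13
augment #4: 8→11→6→1→5→0 push 4
augment #5: 8→10→2→9→6→1→5→0 push 6
max flow = 56; residual-reachable set from 8 gives S-side
cut edges (S→T): {(1,5), (4,0), (10,0)} total cap 56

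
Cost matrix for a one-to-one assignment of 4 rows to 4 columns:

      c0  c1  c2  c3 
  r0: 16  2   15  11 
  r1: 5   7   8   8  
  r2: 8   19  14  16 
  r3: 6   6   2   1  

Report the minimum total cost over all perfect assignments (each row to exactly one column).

optimal assignment: row0→col1 (cost 2), row1→col2 (cost 8), row2→col0 (cost 8), row3→col3 (cost 1)
total = 2 + 8 + 8 + 1 = 19

Minimum assignment cost: 19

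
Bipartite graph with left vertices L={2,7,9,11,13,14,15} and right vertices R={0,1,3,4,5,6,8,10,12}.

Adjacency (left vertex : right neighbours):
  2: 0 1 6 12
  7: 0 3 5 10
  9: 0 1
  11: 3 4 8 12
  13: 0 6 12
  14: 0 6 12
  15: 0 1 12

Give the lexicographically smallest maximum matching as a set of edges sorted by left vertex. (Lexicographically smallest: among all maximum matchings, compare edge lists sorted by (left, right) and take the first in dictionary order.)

|M| = 6 (so the lex-smallest maximum matching has 6 edges)
process left vertices in ascending order; for each, take the smallest-labelled available neighbour that still permits 6 edges overall, or leave it unmatched if none does
lex-smallest matching: {2-0, 7-3, 9-1, 11-4, 13-6, 14-12}

Lex-smallest maximum matching: {(2,0), (7,3), (9,1), (11,4), (13,6), (14,12)}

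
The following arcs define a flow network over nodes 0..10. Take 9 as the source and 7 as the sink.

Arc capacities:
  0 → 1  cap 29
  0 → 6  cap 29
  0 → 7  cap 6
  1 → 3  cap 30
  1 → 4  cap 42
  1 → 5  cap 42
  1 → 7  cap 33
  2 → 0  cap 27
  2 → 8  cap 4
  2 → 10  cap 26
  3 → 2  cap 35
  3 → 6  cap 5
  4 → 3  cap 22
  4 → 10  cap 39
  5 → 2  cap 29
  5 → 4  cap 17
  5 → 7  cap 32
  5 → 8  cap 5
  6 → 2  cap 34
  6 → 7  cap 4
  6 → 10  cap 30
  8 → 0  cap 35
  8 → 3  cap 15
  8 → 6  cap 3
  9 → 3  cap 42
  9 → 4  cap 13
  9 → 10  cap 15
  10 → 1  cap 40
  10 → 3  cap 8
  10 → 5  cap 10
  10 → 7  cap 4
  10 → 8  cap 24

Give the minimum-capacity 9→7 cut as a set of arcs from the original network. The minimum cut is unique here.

augment #1: 9→10→7 push 4
augment #2: 9→3→6→7 push 4
augment #3: 9→10→1→7 push 11
augment #4: 9→3→2→0→7 push 6
augment #5: 9→4→10→1→7 push 13
augment #6: 9→3→2→0→1→7 push 9
augment #7: 9→3→2→10→5→7 push 10
augment #8: 9→3→2→0→1→5→7 push 10
augment #9: 9→3→6→10→1→5→7 push 1
max flow = 68; residual-reachable set from 9 gives S-side
cut edges (S→T): {(3,2), (3,6), (9,4), (9,10)} total cap 68

Min-cut arcs: {(3,2), (3,6), (9,4), (9,10)} (total capacity 68)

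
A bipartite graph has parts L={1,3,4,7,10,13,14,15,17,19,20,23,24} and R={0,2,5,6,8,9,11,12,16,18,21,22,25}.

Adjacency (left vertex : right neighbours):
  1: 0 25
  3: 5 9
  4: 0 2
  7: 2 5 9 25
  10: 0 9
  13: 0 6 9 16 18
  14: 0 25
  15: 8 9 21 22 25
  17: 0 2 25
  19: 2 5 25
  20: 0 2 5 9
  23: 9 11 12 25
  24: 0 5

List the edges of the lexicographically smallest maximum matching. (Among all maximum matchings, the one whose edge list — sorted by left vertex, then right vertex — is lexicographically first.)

|M| = 8 (so the lex-smallest maximum matching has 8 edges)
process left vertices in ascending order; for each, take the smallest-labelled available neighbour that still permits 8 edges overall, or leave it unmatched if none does
lex-smallest matching: {1-0, 3-5, 4-2, 7-9, 13-6, 14-25, 15-8, 23-11}

Lex-smallest maximum matching: {(1,0), (3,5), (4,2), (7,9), (13,6), (14,25), (15,8), (23,11)}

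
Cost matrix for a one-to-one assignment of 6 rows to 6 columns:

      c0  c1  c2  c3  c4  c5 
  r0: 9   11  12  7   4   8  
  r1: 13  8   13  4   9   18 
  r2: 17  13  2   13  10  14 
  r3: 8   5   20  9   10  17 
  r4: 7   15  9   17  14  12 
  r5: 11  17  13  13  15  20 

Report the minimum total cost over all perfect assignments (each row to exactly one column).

Minimum assignment cost: 38

optimal assignment: row0→col4 (cost 4), row1→col3 (cost 4), row2→col2 (cost 2), row3→col1 (cost 5), row4→col5 (cost 12), row5→col0 (cost 11)
total = 4 + 4 + 2 + 5 + 12 + 11 = 38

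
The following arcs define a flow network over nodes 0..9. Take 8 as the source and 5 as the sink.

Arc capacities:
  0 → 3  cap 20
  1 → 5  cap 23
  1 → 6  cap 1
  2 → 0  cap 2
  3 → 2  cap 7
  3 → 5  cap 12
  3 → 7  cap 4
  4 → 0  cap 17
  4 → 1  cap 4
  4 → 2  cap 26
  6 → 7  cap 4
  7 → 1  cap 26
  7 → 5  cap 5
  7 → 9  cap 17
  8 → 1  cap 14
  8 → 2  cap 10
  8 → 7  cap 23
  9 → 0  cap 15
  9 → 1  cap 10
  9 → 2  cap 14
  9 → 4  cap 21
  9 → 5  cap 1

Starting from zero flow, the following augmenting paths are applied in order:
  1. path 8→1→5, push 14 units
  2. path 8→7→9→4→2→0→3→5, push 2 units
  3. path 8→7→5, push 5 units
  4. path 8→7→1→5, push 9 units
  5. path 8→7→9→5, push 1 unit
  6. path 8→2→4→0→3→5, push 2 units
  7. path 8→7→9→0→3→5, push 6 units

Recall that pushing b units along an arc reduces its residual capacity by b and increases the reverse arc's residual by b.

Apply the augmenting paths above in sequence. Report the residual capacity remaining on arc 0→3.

after path 1 (8→1→5, push 14): res(0,3)=20
after path 2 (8→7→9→4→2→0→3→5, push 2): res(0,3)=18
after path 3 (8→7→5, push 5): res(0,3)=18
after path 4 (8→7→1→5, push 9): res(0,3)=18
after path 5 (8→7→9→5, push 1): res(0,3)=18
after path 6 (8→2→4→0→3→5, push 2): res(0,3)=16
after path 7 (8→7→9→0→3→5, push 6): res(0,3)=10

Residual capacity of (0,3): 10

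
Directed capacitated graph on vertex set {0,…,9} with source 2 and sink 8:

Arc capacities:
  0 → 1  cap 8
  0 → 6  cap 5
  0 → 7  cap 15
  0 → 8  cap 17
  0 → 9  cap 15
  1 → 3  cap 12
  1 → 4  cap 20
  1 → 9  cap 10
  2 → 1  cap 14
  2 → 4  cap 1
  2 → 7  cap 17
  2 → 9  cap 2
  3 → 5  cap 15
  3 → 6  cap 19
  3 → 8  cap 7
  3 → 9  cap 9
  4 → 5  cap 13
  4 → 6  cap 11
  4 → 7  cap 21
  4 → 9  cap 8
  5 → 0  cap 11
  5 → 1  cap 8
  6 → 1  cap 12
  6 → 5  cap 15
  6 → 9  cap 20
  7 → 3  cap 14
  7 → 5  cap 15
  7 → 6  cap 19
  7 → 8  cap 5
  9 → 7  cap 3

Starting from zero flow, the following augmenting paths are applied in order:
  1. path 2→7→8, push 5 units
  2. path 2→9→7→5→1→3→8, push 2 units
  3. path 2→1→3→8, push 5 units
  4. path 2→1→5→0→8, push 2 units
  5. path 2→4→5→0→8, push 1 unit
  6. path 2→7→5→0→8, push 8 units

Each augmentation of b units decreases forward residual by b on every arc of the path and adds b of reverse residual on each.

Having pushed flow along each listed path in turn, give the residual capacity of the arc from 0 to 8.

Residual capacity of (0,8): 6

after path 1 (2→7→8, push 5): res(0,8)=17
after path 2 (2→9→7→5→1→3→8, push 2): res(0,8)=17
after path 3 (2→1→3→8, push 5): res(0,8)=17
after path 4 (2→1→5→0→8, push 2): res(0,8)=15
after path 5 (2→4→5→0→8, push 1): res(0,8)=14
after path 6 (2→7→5→0→8, push 8): res(0,8)=6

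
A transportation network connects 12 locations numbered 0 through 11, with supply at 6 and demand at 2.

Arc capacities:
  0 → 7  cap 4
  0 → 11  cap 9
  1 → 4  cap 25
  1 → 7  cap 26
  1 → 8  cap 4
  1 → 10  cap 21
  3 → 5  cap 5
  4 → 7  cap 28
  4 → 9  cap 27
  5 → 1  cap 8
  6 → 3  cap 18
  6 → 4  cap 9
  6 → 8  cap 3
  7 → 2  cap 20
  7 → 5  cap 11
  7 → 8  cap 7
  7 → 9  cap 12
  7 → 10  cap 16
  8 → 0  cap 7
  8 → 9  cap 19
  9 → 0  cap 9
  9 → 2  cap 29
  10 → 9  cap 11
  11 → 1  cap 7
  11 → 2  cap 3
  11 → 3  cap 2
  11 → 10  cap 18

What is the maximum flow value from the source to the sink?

Maximum flow value: 17

augment #1: 6→4→7→2 bottleneck 9, total now 9
augment #2: 6→8→9→2 bottleneck 3, total now 12
augment #3: 6→3→5→1→7→2 bottleneck 5, total now 17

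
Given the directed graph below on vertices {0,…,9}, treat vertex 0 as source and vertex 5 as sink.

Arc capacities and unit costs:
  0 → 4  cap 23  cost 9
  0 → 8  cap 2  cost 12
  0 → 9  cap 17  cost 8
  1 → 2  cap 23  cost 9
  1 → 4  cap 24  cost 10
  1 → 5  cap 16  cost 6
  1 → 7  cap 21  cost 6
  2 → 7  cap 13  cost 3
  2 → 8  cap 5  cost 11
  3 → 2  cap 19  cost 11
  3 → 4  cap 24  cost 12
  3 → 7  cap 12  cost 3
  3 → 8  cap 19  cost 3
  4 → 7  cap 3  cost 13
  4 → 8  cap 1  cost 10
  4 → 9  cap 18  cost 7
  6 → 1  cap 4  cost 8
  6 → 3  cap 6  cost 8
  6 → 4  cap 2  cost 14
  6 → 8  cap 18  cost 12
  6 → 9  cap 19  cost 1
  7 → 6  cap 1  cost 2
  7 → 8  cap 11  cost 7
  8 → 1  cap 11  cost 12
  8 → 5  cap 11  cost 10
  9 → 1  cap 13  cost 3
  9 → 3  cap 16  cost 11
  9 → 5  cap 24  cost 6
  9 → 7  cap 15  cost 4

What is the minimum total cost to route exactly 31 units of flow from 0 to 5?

shortest-cost path #1: 0→9→5 push 17 @ unit cost 14 (adds 238)
shortest-cost path #2: 0→8→5 push 2 @ unit cost 22 (adds 44)
shortest-cost path #3: 0→4→9→5 push 7 @ unit cost 22 (adds 154)
shortest-cost path #4: 0→4→9→1→5 push 5 @ unit cost 25 (adds 125)
total cost = 561

Minimum cost for 31 units: 561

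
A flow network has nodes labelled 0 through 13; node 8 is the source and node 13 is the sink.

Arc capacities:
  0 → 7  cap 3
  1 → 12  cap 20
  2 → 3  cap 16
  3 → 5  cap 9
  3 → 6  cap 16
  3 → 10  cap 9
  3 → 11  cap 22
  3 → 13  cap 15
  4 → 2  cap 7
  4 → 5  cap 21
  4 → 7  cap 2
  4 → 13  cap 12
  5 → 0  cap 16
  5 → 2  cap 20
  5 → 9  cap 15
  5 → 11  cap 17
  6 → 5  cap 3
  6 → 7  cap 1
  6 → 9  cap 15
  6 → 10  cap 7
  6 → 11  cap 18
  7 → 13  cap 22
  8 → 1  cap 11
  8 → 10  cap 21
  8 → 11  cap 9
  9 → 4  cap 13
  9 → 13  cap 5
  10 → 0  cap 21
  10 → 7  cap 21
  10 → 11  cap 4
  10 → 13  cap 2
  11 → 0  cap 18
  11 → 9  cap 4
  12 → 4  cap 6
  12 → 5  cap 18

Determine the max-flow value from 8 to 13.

augment #1: 8→10→13 bottleneck 2, total now 2
augment #2: 8→10→7→13 bottleneck 19, total now 21
augment #3: 8→11→9→13 bottleneck 4, total now 25
augment #4: 8→1→12→4→13 bottleneck 6, total now 31
augment #5: 8→11→0→7→13 bottleneck 3, total now 34
augment #6: 8→1→12→5→9→13 bottleneck 1, total now 35
augment #7: 8→1→12→5→2→3→13 bottleneck 4, total now 39

Maximum flow value: 39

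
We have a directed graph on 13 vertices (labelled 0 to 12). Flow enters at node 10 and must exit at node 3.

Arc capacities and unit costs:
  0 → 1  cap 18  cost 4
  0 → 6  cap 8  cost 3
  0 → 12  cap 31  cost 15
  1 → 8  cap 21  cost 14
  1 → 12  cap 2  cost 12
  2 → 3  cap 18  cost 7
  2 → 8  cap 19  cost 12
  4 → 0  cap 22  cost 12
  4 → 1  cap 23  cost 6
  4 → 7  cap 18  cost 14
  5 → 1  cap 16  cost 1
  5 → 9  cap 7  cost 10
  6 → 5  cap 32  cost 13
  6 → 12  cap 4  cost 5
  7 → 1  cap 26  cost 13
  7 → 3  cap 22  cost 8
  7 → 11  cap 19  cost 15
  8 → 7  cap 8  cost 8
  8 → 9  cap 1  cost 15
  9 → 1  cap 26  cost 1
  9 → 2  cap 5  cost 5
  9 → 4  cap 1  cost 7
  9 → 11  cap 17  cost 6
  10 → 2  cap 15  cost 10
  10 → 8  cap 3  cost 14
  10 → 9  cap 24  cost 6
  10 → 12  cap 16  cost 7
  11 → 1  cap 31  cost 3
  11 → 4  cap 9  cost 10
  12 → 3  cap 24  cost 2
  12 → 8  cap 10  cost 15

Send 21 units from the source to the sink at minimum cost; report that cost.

shortest-cost path #1: 10→12→3 push 16 @ unit cost 9 (adds 144)
shortest-cost path #2: 10→2→3 push 5 @ unit cost 17 (adds 85)
total cost = 229

Minimum cost for 21 units: 229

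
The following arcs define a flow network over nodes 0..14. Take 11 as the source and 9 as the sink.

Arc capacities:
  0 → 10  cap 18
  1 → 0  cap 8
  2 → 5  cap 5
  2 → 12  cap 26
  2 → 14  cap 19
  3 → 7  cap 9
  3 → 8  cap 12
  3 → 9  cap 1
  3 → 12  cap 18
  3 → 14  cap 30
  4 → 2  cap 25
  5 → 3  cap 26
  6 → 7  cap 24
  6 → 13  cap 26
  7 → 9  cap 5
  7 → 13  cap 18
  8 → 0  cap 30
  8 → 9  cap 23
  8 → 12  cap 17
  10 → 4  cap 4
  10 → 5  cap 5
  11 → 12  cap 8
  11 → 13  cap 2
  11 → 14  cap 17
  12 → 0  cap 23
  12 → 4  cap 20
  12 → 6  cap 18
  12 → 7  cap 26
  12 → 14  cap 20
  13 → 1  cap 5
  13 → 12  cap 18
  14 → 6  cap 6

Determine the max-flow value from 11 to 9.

augment #1: 11→12→7→9 bottleneck 5, total now 5
augment #2: 11→12→0→10→5→3→9 bottleneck 1, total now 6
augment #3: 11→12→0→10→5→3→8→9 bottleneck 2, total now 8
augment #4: 11→13→1→0→10→5→3→8→9 bottleneck 2, total now 10
augment #5: 11→14→6→7→12→4→2→5→3→8→9 bottleneck 5, total now 15

Maximum flow value: 15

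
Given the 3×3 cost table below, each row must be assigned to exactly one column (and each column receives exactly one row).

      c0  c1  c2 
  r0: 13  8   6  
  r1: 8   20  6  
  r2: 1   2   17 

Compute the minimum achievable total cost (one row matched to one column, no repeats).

Minimum assignment cost: 15

optimal assignment: row0→col1 (cost 8), row1→col2 (cost 6), row2→col0 (cost 1)
total = 8 + 6 + 1 = 15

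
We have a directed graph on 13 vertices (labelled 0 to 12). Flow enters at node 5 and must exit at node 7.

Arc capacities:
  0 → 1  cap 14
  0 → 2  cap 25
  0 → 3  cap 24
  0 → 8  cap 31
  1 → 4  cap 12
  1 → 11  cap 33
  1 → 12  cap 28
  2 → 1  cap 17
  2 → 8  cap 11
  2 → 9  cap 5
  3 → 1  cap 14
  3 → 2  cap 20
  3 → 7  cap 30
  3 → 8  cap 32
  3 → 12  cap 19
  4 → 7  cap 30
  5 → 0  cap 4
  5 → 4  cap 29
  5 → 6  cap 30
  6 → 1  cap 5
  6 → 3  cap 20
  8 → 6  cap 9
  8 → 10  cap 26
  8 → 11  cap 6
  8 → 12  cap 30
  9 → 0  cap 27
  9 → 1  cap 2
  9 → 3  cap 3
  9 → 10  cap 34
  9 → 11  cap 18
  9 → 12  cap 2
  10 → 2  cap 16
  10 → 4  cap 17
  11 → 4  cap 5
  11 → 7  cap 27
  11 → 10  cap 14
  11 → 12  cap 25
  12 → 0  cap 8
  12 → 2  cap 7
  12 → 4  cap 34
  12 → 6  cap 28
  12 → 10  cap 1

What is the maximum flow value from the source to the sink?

augment #1: 5→4→7 bottleneck 29, total now 29
augment #2: 5→0→3→7 bottleneck 4, total now 33
augment #3: 5→6→3→7 bottleneck 20, total now 53
augment #4: 5→6→1→4→7 bottleneck 1, total now 54
augment #5: 5→6→1→11→7 bottleneck 4, total now 58

Maximum flow value: 58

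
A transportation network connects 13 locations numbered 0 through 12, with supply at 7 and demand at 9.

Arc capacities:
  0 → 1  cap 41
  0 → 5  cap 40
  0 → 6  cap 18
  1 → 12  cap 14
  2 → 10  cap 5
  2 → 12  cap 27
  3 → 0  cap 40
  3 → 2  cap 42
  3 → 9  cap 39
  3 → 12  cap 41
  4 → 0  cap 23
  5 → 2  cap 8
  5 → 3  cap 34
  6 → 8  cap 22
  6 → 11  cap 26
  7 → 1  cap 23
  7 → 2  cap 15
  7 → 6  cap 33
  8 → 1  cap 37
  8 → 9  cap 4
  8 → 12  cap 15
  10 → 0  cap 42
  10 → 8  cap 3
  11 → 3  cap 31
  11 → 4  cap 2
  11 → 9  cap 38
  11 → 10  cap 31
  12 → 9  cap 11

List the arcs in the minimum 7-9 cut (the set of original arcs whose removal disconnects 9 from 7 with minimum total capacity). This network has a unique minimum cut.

Min-cut arcs: {(2,10), (6,11), (8,9), (12,9)} (total capacity 46)

augment #1: 7→1→12→9 push 11
augment #2: 7→6→8→9 push 4
augment #3: 7→6→11→9 push 26
augment #4: 7→2→10→0→5→3→9 push 5
max flow = 46; residual-reachable set from 7 gives S-side
cut edges (S→T): {(2,10), (6,11), (8,9), (12,9)} total cap 46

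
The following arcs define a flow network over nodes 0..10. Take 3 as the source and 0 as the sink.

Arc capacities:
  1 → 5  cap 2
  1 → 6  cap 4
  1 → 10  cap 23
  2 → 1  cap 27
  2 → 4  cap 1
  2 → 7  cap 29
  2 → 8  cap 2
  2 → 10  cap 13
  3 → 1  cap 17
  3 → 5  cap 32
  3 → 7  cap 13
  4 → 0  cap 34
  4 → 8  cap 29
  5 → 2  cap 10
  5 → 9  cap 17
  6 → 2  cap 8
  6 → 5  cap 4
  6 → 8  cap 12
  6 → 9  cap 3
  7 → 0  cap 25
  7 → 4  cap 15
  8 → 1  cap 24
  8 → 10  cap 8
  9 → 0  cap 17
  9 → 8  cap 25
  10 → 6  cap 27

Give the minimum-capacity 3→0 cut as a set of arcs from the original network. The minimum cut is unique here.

augment #1: 3→7→0 push 13
augment #2: 3→5→9→0 push 17
augment #3: 3→5→2→4→0 push 1
augment #4: 3→5→2→7→0 push 9
augment #5: 3→1→6→2→7→0 push 3
augment #6: 3→1→6→2→7→4→0 push 1
augment #7: 3→1→10→6→2→7→4→0 push 4
max flow = 48; residual-reachable set from 3 gives S-side
cut edges (S→T): {(3,7), (5,2), (6,2), (9,0)} total cap 48

Min-cut arcs: {(3,7), (5,2), (6,2), (9,0)} (total capacity 48)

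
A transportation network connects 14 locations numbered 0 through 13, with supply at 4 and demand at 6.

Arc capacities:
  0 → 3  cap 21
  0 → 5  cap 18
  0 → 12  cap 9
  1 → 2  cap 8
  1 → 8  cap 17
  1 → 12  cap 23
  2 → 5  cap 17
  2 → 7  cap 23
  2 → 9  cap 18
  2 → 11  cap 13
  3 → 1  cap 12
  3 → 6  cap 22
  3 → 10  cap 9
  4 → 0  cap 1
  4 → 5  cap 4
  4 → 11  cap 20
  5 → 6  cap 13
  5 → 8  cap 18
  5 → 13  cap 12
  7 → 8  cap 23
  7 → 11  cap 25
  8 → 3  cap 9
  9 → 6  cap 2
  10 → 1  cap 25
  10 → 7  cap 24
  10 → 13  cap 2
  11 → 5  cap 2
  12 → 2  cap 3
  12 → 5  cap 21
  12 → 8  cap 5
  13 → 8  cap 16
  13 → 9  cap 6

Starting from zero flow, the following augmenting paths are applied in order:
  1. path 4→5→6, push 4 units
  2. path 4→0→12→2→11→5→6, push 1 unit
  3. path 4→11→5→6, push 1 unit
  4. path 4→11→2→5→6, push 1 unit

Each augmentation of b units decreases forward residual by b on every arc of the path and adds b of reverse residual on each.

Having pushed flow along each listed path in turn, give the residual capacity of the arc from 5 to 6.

after path 1 (4→5→6, push 4): res(5,6)=9
after path 2 (4→0→12→2→11→5→6, push 1): res(5,6)=8
after path 3 (4→11→5→6, push 1): res(5,6)=7
after path 4 (4→11→2→5→6, push 1): res(5,6)=6

Residual capacity of (5,6): 6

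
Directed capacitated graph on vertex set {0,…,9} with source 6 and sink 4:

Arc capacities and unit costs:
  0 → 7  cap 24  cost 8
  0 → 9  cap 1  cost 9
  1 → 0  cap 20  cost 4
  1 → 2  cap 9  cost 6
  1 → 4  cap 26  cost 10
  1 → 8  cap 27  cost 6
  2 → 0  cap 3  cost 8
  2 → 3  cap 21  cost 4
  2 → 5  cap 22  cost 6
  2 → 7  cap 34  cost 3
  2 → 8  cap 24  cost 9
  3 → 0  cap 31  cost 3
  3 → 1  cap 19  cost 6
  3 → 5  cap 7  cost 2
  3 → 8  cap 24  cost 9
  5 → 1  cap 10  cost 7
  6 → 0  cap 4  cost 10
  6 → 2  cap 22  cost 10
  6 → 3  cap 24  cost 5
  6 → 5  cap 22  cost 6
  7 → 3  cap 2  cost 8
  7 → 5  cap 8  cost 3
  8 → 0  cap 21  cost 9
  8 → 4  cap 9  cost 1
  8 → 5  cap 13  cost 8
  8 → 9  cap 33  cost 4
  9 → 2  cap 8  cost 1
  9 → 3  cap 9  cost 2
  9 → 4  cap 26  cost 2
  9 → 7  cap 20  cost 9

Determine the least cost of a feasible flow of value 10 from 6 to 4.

shortest-cost path #1: 6→3→8→4 push 9 @ unit cost 15 (adds 135)
shortest-cost path #2: 6→3→0→9→4 push 1 @ unit cost 19 (adds 19)
total cost = 154

Minimum cost for 10 units: 154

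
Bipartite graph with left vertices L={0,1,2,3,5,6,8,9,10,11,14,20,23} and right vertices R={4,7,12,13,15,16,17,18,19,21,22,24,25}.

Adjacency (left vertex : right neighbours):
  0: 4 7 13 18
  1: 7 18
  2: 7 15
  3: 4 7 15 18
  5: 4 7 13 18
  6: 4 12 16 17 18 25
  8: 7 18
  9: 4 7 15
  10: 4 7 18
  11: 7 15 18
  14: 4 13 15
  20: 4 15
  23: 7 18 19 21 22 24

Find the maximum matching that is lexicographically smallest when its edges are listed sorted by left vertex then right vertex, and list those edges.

|M| = 7 (so the lex-smallest maximum matching has 7 edges)
process left vertices in ascending order; for each, take the smallest-labelled available neighbour that still permits 7 edges overall, or leave it unmatched if none does
lex-smallest matching: {0-4, 1-7, 2-15, 3-18, 5-13, 6-12, 23-19}

Lex-smallest maximum matching: {(0,4), (1,7), (2,15), (3,18), (5,13), (6,12), (23,19)}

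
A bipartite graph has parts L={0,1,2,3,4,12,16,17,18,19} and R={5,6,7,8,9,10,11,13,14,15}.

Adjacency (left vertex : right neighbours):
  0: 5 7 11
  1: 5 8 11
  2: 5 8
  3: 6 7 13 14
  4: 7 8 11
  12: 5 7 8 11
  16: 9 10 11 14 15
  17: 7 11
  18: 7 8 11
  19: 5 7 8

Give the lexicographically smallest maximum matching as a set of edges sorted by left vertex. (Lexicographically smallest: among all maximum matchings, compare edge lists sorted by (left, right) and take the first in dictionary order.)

|M| = 6 (so the lex-smallest maximum matching has 6 edges)
process left vertices in ascending order; for each, take the smallest-labelled available neighbour that still permits 6 edges overall, or leave it unmatched if none does
lex-smallest matching: {0-5, 1-8, 3-6, 4-7, 12-11, 16-9}

Lex-smallest maximum matching: {(0,5), (1,8), (3,6), (4,7), (12,11), (16,9)}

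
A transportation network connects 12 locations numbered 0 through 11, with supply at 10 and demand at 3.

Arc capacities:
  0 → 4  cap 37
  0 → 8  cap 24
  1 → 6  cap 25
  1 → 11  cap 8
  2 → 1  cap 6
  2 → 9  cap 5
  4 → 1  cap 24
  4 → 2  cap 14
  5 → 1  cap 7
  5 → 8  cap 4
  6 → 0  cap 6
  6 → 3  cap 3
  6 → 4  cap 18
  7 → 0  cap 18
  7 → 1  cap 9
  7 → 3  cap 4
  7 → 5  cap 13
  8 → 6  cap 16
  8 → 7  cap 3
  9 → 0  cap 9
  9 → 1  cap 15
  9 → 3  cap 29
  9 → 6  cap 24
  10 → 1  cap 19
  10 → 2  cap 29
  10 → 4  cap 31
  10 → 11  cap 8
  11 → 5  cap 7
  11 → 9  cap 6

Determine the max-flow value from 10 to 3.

augment #1: 10→1→6→3 bottleneck 3, total now 3
augment #2: 10→2→9→3 bottleneck 5, total now 8
augment #3: 10→11→9→3 bottleneck 6, total now 14
augment #4: 10→11→5→8→7→3 bottleneck 2, total now 16
augment #5: 10→1→6→0→8→7→3 bottleneck 1, total now 17

Maximum flow value: 17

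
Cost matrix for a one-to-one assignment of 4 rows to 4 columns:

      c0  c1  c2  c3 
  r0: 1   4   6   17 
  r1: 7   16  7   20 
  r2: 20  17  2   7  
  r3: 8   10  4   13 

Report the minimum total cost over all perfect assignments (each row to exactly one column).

Minimum assignment cost: 22

optimal assignment: row0→col1 (cost 4), row1→col0 (cost 7), row2→col3 (cost 7), row3→col2 (cost 4)
total = 4 + 7 + 7 + 4 = 22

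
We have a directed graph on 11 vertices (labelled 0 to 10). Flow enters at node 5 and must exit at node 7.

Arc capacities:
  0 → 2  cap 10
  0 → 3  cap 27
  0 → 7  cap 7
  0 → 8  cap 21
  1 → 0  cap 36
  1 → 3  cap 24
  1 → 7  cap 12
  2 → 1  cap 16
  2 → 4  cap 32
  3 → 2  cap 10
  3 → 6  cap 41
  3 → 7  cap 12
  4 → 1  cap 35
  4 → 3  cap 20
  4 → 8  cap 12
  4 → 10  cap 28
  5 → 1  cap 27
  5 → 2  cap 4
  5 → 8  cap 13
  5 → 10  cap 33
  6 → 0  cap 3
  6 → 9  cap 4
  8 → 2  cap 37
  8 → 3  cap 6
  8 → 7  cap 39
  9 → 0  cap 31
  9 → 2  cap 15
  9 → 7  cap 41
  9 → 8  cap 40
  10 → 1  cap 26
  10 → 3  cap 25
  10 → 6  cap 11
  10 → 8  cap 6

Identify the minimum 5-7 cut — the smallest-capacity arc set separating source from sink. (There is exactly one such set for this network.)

Min-cut arcs: {(0,7), (1,7), (3,7), (6,9), (8,7)} (total capacity 74)

augment #1: 5→1→7 push 12
augment #2: 5→8→7 push 13
augment #3: 5→1→0→7 push 7
augment #4: 5→1→3→7 push 8
augment #5: 5→10→3→7 push 4
augment #6: 5→10→8→7 push 6
augment #7: 5→2→4→8→7 push 4
augment #8: 5→10→6→9→7 push 4
augment #9: 5→10→1→0→8→7 push 16
max flow = 74; residual-reachable set from 5 gives S-side
cut edges (S→T): {(0,7), (1,7), (3,7), (6,9), (8,7)} total cap 74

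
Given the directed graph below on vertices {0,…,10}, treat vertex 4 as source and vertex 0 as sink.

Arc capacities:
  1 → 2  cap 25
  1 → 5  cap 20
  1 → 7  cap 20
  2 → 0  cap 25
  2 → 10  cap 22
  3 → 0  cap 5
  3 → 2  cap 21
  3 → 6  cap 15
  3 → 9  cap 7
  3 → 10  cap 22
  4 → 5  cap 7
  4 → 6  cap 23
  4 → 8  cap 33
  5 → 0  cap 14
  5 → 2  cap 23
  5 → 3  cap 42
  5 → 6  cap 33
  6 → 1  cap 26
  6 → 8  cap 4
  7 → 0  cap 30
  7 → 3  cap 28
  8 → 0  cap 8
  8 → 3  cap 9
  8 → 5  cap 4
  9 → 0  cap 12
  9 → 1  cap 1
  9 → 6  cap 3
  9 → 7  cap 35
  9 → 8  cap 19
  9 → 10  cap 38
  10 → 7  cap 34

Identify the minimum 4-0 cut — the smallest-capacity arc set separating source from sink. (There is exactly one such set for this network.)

augment #1: 4→5→0 push 7
augment #2: 4→8→0 push 8
augment #3: 4→8→3→0 push 5
augment #4: 4→8→5→0 push 4
augment #5: 4→6→1→2→0 push 23
augment #6: 4→8→3→2→0 push 2
augment #7: 4→8→3→9→0 push 2
max flow = 51; residual-reachable set from 4 gives S-side
cut edges (S→T): {(4,5), (4,6), (8,0), (8,3), (8,5)} total cap 51

Min-cut arcs: {(4,5), (4,6), (8,0), (8,3), (8,5)} (total capacity 51)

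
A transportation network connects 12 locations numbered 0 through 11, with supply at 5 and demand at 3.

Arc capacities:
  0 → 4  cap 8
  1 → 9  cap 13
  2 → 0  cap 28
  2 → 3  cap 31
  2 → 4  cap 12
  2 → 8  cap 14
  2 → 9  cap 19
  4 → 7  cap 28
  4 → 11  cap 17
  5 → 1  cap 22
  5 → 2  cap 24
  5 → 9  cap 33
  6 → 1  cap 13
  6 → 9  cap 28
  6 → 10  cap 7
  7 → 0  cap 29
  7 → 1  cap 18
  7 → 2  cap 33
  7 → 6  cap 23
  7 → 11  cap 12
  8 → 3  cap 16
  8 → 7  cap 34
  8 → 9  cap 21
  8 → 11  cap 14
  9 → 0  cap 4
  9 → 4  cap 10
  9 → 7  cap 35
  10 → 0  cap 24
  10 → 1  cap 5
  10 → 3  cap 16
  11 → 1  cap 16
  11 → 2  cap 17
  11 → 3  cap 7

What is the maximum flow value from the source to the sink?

augment #1: 5→2→3 bottleneck 24, total now 24
augment #2: 5→9→4→11→3 bottleneck 7, total now 31
augment #3: 5→9→7→2→3 bottleneck 7, total now 38
augment #4: 5→9→7→2→8→3 bottleneck 14, total now 52
augment #5: 5→9→7→6→10→3 bottleneck 5, total now 57
augment #6: 5→1→9→7→6→10→3 bottleneck 2, total now 59

Maximum flow value: 59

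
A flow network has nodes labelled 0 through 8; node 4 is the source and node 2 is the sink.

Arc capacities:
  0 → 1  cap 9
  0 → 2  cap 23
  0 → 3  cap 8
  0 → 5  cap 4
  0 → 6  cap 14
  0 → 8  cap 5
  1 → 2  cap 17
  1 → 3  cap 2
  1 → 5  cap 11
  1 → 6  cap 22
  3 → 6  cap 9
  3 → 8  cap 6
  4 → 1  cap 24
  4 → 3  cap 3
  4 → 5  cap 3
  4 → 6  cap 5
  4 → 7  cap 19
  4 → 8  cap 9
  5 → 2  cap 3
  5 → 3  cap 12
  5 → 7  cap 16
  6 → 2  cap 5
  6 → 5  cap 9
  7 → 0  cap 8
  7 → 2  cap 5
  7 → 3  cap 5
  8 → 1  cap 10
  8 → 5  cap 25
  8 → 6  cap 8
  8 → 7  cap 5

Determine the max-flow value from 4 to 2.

augment #1: 4→1→2 bottleneck 17, total now 17
augment #2: 4→5→2 bottleneck 3, total now 20
augment #3: 4→6→2 bottleneck 5, total now 25
augment #4: 4→7→2 bottleneck 5, total now 30
augment #5: 4→7→0→2 bottleneck 8, total now 38

Maximum flow value: 38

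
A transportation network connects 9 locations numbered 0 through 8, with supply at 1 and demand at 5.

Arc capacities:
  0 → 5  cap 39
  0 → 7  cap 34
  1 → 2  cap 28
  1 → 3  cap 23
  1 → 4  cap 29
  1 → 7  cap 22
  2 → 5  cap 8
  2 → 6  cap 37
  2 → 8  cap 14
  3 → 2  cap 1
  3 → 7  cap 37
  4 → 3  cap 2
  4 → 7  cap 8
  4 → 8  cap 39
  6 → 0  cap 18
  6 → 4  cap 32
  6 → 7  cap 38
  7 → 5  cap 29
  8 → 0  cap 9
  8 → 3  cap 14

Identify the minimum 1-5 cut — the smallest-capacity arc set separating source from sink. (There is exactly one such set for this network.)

Min-cut arcs: {(2,5), (6,0), (7,5), (8,0)} (total capacity 64)

augment #1: 1→2→5 push 8
augment #2: 1→7→5 push 22
augment #3: 1→3→7→5 push 7
augment #4: 1→2→6→0→5 push 18
augment #5: 1→2→8→0→5 push 2
augment #6: 1→4→8→0→5 push 7
max flow = 64; residual-reachable set from 1 gives S-side
cut edges (S→T): {(2,5), (6,0), (7,5), (8,0)} total cap 64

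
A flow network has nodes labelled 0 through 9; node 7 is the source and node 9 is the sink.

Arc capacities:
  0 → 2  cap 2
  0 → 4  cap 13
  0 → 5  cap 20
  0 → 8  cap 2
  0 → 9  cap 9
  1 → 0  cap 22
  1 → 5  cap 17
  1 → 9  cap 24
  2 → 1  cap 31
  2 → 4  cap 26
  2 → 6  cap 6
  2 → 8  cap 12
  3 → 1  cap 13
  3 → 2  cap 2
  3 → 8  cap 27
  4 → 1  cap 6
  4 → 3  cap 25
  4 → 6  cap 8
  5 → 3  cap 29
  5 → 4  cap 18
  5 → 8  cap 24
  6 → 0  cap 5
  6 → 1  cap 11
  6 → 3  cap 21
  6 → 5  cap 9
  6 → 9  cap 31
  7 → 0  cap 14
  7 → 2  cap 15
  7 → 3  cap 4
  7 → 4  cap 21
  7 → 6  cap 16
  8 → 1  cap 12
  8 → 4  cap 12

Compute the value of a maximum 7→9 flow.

augment #1: 7→0→9 bottleneck 9, total now 9
augment #2: 7→6→9 bottleneck 16, total now 25
augment #3: 7→2→1→9 bottleneck 15, total now 40
augment #4: 7→3→1→9 bottleneck 4, total now 44
augment #5: 7→4→1→9 bottleneck 5, total now 49
augment #6: 7→4→6→9 bottleneck 8, total now 57
augment #7: 7→0→2→6→9 bottleneck 2, total now 59
augment #8: 7→4→1→2→6→9 bottleneck 1, total now 60
augment #9: 7→4→3→2→6→9 bottleneck 2, total now 62
augment #10: 7→0→8→1→2→6→9 bottleneck 1, total now 63

Maximum flow value: 63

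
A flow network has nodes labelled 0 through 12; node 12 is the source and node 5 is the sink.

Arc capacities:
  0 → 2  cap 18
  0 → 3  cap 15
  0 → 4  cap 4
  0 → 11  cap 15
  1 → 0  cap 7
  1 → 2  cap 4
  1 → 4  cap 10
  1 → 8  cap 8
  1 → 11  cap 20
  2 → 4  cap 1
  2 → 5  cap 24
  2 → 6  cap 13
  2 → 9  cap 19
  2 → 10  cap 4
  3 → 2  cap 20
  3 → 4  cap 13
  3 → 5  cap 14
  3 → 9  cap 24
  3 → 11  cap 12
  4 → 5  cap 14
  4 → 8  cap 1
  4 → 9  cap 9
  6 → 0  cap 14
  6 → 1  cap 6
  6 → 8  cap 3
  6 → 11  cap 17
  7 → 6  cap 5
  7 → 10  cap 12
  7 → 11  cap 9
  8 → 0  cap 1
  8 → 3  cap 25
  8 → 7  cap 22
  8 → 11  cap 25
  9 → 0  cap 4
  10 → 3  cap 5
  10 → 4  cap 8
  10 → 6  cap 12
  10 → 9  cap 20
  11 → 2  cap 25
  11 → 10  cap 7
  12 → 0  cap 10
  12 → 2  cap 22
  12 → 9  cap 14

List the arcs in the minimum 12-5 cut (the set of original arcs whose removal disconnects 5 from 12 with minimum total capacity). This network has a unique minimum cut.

Min-cut arcs: {(9,0), (12,0), (12,2)} (total capacity 36)

augment #1: 12→2→5 push 22
augment #2: 12→0→2→5 push 2
augment #3: 12→0→3→5 push 8
augment #4: 12→9→0→3→5 push 4
max flow = 36; residual-reachable set from 12 gives S-side
cut edges (S→T): {(9,0), (12,0), (12,2)} total cap 36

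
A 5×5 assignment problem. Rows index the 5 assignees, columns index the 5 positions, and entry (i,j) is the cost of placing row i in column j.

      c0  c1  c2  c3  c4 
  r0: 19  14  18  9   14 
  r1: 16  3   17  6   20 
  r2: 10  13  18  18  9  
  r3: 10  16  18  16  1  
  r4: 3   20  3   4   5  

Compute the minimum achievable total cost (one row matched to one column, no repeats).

Minimum assignment cost: 26

optimal assignment: row0→col3 (cost 9), row1→col1 (cost 3), row2→col0 (cost 10), row3→col4 (cost 1), row4→col2 (cost 3)
total = 9 + 3 + 10 + 1 + 3 = 26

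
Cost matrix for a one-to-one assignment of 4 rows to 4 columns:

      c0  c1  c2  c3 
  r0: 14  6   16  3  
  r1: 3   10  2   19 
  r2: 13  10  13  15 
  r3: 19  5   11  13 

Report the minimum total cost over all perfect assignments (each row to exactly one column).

optimal assignment: row0→col3 (cost 3), row1→col2 (cost 2), row2→col0 (cost 13), row3→col1 (cost 5)
total = 3 + 2 + 13 + 5 = 23

Minimum assignment cost: 23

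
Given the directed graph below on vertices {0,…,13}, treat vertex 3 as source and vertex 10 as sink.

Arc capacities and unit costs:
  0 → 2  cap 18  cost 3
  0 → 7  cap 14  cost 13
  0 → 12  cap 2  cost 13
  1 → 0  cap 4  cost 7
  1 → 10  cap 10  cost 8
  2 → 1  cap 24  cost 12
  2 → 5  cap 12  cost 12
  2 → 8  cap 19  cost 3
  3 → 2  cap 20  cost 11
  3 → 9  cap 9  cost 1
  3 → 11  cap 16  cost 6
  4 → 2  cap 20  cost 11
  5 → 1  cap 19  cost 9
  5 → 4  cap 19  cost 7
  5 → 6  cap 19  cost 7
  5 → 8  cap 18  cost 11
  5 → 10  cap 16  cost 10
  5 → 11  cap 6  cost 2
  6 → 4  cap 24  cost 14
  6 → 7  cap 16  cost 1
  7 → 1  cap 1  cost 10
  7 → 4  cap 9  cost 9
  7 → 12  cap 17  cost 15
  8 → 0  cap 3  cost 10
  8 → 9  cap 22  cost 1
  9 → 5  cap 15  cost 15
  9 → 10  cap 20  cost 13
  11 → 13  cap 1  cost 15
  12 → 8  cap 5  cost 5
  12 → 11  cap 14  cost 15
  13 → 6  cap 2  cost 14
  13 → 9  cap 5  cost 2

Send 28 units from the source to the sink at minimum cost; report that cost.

Minimum cost for 28 units: 682

shortest-cost path #1: 3→9→10 push 9 @ unit cost 14 (adds 126)
shortest-cost path #2: 3→2→8→9→10 push 11 @ unit cost 28 (adds 308)
shortest-cost path #3: 3→2→1→10 push 8 @ unit cost 31 (adds 248)
total cost = 682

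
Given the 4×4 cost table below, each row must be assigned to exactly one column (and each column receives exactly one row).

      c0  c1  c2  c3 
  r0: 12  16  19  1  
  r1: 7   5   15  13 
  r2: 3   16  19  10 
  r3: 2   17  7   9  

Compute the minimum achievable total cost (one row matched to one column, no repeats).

optimal assignment: row0→col3 (cost 1), row1→col1 (cost 5), row2→col0 (cost 3), row3→col2 (cost 7)
total = 1 + 5 + 3 + 7 = 16

Minimum assignment cost: 16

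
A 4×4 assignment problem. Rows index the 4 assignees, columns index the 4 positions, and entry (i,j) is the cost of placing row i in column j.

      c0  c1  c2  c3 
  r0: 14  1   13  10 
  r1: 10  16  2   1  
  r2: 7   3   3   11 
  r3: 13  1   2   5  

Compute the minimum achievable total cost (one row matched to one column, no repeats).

Minimum assignment cost: 11

optimal assignment: row0→col1 (cost 1), row1→col3 (cost 1), row2→col0 (cost 7), row3→col2 (cost 2)
total = 1 + 1 + 7 + 2 = 11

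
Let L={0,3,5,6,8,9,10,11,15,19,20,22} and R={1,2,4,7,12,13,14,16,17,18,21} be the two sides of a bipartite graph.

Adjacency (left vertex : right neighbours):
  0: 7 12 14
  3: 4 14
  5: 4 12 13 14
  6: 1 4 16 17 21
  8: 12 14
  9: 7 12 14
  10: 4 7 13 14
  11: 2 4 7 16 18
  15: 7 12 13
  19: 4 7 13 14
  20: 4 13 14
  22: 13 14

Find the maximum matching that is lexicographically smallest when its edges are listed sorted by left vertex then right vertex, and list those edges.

|M| = 7 (so the lex-smallest maximum matching has 7 edges)
process left vertices in ascending order; for each, take the smallest-labelled available neighbour that still permits 7 edges overall, or leave it unmatched if none does
lex-smallest matching: {0-7, 3-4, 5-12, 6-1, 8-14, 10-13, 11-2}

Lex-smallest maximum matching: {(0,7), (3,4), (5,12), (6,1), (8,14), (10,13), (11,2)}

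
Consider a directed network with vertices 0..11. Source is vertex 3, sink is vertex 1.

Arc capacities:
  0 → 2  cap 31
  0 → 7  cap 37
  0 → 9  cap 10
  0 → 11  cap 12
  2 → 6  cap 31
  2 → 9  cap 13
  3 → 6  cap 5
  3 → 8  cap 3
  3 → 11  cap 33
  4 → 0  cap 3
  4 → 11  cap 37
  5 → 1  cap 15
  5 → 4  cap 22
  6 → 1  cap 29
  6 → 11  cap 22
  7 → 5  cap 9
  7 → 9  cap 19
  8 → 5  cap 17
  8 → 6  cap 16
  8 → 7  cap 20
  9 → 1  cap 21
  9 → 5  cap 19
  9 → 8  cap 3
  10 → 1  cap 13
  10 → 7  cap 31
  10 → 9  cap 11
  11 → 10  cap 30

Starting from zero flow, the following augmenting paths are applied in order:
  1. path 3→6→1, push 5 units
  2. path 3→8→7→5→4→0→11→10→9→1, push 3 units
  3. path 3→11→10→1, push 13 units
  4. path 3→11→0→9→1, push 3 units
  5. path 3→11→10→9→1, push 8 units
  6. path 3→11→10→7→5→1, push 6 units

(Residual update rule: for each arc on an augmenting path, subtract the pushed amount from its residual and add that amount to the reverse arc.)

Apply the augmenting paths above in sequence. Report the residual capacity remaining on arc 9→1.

after path 1 (3→6→1, push 5): res(9,1)=21
after path 2 (3→8→7→5→4→0→11→10→9→1, push 3): res(9,1)=18
after path 3 (3→11→10→1, push 13): res(9,1)=18
after path 4 (3→11→0→9→1, push 3): res(9,1)=15
after path 5 (3→11→10→9→1, push 8): res(9,1)=7
after path 6 (3→11→10→7→5→1, push 6): res(9,1)=7

Residual capacity of (9,1): 7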